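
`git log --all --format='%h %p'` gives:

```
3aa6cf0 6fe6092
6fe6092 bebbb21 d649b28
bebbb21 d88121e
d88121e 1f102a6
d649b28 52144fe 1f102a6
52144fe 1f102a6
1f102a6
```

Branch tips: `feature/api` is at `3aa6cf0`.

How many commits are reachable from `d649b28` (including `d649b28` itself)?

Walking parent pointers from d649b28: reachable set = {1f102a6, 52144fe, d649b28}.
That is 3 commits.

3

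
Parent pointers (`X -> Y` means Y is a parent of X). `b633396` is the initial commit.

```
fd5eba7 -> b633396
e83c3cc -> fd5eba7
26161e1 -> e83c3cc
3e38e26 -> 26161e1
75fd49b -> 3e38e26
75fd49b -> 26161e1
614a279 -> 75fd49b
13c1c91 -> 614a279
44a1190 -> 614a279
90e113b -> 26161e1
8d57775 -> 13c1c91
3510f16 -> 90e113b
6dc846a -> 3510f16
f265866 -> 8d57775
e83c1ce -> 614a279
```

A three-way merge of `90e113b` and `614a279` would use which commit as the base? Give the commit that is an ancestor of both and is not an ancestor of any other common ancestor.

26161e1

Ancestors of 90e113b: {26161e1, 90e113b, b633396, e83c3cc, fd5eba7}.
Ancestors of 614a279: {26161e1, 3e38e26, 614a279, 75fd49b, b633396, e83c3cc, fd5eba7}.
Common ancestors: {26161e1, b633396, e83c3cc, fd5eba7}.
Among these, 26161e1 is not an ancestor of any other common ancestor — it is the merge base.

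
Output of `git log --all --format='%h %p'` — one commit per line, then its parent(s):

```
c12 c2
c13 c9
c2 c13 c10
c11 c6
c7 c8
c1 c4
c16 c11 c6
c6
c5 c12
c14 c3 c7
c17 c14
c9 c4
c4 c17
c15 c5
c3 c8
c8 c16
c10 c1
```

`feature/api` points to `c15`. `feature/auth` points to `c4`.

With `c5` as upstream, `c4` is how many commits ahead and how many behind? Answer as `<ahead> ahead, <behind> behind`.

0 ahead, 7 behind

Reachable from c4: {c11, c14, c16, c17, c3, c4, c6, c7, c8}.
Reachable from c5: {c1, c10, c11, c12, c13, c14, c16, c17, c2, c3, c4, c5, c6, c7, c8, c9}.
Only in c4's history (ahead): {} — 0.
Only in c5's history (behind): {c1, c10, c12, c13, c2, c5, c9} — 7.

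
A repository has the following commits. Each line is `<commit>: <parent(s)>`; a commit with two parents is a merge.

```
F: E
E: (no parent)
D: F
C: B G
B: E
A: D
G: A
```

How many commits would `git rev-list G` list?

5

Walking parent pointers from G: reachable set = {A, D, E, F, G}.
That is 5 commits.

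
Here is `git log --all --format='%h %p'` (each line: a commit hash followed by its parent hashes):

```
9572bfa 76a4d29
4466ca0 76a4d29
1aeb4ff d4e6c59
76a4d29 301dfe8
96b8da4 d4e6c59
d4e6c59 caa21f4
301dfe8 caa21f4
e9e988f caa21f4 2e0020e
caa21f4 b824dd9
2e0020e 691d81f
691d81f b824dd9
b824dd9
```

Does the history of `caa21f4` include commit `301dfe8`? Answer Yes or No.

No

Ancestors of caa21f4: {b824dd9, caa21f4}.
301dfe8 is not in that set, so it is not an ancestor of caa21f4.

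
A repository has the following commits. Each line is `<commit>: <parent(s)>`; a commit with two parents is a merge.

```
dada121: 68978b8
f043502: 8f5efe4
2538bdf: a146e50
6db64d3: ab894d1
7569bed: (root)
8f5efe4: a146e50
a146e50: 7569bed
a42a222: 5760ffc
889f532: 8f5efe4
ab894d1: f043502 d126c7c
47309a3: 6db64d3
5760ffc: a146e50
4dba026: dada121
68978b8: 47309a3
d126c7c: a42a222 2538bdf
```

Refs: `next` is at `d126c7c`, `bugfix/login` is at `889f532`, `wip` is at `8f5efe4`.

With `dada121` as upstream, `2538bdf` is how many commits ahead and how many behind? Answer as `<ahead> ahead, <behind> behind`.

Reachable from 2538bdf: {2538bdf, 7569bed, a146e50}.
Reachable from dada121: {2538bdf, 47309a3, 5760ffc, 68978b8, 6db64d3, 7569bed, 8f5efe4, a146e50, a42a222, ab894d1, d126c7c, dada121, f043502}.
Only in 2538bdf's history (ahead): {} — 0.
Only in dada121's history (behind): {47309a3, 5760ffc, 68978b8, 6db64d3, 8f5efe4, a42a222, ab894d1, d126c7c, dada121, f043502} — 10.

0 ahead, 10 behind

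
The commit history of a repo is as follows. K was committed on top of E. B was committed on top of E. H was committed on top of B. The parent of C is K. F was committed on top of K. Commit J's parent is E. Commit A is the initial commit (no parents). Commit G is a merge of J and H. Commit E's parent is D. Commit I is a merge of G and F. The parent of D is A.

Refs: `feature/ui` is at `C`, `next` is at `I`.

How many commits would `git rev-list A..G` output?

6

Reachable from G: {A, B, D, E, G, H, J}.
Reachable from A: {A}.
In G's history but not A's: {B, D, E, G, H, J} — 6 commits.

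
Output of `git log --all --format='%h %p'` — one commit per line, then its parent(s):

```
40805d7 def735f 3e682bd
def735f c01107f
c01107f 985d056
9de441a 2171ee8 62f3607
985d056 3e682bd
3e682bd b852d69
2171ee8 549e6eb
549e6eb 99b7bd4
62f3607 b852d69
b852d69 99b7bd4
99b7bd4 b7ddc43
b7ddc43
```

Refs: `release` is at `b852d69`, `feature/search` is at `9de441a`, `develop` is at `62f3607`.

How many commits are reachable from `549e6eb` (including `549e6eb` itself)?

Walking parent pointers from 549e6eb: reachable set = {549e6eb, 99b7bd4, b7ddc43}.
That is 3 commits.

3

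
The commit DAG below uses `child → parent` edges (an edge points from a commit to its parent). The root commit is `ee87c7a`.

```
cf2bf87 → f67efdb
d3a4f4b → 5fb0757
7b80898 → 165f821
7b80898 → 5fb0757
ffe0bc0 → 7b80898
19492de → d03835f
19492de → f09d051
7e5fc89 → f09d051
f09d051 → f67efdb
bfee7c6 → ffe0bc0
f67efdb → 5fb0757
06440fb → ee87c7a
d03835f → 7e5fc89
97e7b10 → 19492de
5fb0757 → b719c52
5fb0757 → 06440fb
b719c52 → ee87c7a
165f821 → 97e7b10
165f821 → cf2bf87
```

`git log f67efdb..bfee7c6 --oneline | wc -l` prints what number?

10

Reachable from bfee7c6: {06440fb, 165f821, 19492de, 5fb0757, 7b80898, 7e5fc89, 97e7b10, b719c52, bfee7c6, cf2bf87, d03835f, ee87c7a, f09d051, f67efdb, ffe0bc0}.
Reachable from f67efdb: {06440fb, 5fb0757, b719c52, ee87c7a, f67efdb}.
In bfee7c6's history but not f67efdb's: {165f821, 19492de, 7b80898, 7e5fc89, 97e7b10, bfee7c6, cf2bf87, d03835f, f09d051, ffe0bc0} — 10 commits.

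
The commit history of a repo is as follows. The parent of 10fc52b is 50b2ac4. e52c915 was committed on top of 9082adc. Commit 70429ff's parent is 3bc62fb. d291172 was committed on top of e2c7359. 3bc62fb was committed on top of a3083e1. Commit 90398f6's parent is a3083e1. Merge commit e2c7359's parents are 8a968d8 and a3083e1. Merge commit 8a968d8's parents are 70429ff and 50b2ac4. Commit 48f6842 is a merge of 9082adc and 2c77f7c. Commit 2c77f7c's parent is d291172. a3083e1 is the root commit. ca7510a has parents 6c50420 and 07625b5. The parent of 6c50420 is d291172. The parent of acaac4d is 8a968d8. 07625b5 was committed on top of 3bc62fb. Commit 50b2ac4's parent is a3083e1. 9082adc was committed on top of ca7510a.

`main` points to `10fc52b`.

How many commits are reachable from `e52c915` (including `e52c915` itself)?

12

Walking parent pointers from e52c915: reachable set = {07625b5, 3bc62fb, 50b2ac4, 6c50420, 70429ff, 8a968d8, 9082adc, a3083e1, ca7510a, d291172, e2c7359, e52c915}.
That is 12 commits.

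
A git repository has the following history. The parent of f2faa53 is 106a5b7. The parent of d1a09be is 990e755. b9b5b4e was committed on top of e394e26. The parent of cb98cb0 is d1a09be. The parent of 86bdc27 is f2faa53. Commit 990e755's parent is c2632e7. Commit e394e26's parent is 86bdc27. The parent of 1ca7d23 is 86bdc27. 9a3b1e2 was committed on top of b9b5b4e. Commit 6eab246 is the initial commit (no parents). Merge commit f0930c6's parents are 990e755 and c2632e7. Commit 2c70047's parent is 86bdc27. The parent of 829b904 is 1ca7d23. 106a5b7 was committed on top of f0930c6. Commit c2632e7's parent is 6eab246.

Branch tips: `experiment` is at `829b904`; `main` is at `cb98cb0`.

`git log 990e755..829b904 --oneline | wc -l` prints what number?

Reachable from 829b904: {106a5b7, 1ca7d23, 6eab246, 829b904, 86bdc27, 990e755, c2632e7, f0930c6, f2faa53}.
Reachable from 990e755: {6eab246, 990e755, c2632e7}.
In 829b904's history but not 990e755's: {106a5b7, 1ca7d23, 829b904, 86bdc27, f0930c6, f2faa53} — 6 commits.

6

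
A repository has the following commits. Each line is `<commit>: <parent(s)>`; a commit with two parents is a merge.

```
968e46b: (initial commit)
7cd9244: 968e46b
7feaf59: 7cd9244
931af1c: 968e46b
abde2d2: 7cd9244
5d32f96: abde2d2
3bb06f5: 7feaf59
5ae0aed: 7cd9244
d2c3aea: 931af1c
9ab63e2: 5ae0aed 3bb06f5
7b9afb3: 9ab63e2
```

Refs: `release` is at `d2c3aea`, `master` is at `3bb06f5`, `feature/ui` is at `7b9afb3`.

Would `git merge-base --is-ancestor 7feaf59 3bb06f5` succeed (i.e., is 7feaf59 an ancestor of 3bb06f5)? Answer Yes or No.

Ancestors of 3bb06f5 (commits reachable by following parents): {3bb06f5, 7cd9244, 7feaf59, 968e46b}.
7feaf59 is in that set, so it is an ancestor of 3bb06f5.

Yes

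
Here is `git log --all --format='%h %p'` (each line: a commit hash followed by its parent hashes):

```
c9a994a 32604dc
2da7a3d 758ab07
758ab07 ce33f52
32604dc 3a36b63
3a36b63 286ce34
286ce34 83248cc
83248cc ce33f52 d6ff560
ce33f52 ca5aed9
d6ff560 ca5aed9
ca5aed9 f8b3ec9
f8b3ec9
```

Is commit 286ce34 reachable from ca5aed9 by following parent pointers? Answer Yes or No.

Ancestors of ca5aed9: {ca5aed9, f8b3ec9}.
286ce34 is not in that set, so it is not an ancestor of ca5aed9.

No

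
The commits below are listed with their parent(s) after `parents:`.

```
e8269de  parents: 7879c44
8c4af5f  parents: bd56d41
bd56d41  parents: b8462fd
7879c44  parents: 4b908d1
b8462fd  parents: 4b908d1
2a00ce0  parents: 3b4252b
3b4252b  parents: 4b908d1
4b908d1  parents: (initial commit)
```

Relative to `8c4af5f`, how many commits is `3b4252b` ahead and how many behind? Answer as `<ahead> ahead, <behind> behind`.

Reachable from 3b4252b: {3b4252b, 4b908d1}.
Reachable from 8c4af5f: {4b908d1, 8c4af5f, b8462fd, bd56d41}.
Only in 3b4252b's history (ahead): {3b4252b} — 1.
Only in 8c4af5f's history (behind): {8c4af5f, b8462fd, bd56d41} — 3.

1 ahead, 3 behind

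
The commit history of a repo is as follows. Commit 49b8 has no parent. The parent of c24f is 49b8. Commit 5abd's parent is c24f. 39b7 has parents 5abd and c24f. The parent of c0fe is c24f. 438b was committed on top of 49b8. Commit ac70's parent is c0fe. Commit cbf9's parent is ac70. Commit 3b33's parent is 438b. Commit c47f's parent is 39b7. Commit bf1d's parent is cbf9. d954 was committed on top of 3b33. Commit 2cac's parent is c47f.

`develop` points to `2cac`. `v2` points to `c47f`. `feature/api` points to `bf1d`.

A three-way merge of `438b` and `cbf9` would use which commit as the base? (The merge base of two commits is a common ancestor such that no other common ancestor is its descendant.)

Ancestors of 438b: {438b, 49b8}.
Ancestors of cbf9: {49b8, ac70, c0fe, c24f, cbf9}.
Common ancestors: {49b8}.
The only common ancestor is 49b8, so it is the merge base.

49b8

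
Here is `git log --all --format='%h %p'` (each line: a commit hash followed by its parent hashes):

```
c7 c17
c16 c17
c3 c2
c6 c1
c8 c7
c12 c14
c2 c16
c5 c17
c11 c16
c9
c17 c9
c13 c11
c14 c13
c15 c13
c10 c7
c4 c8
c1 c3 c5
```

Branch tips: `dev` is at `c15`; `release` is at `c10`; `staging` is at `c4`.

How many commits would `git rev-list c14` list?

6

Walking parent pointers from c14: reachable set = {c11, c13, c14, c16, c17, c9}.
That is 6 commits.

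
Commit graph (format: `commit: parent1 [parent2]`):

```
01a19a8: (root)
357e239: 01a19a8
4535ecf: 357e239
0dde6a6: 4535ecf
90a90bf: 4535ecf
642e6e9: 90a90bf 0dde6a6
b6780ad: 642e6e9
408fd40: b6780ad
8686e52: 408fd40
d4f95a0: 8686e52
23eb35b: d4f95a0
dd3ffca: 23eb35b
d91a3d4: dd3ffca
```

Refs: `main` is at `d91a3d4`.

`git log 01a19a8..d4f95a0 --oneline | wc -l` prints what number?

9

Reachable from d4f95a0: {01a19a8, 0dde6a6, 357e239, 408fd40, 4535ecf, 642e6e9, 8686e52, 90a90bf, b6780ad, d4f95a0}.
Reachable from 01a19a8: {01a19a8}.
In d4f95a0's history but not 01a19a8's: {0dde6a6, 357e239, 408fd40, 4535ecf, 642e6e9, 8686e52, 90a90bf, b6780ad, d4f95a0} — 9 commits.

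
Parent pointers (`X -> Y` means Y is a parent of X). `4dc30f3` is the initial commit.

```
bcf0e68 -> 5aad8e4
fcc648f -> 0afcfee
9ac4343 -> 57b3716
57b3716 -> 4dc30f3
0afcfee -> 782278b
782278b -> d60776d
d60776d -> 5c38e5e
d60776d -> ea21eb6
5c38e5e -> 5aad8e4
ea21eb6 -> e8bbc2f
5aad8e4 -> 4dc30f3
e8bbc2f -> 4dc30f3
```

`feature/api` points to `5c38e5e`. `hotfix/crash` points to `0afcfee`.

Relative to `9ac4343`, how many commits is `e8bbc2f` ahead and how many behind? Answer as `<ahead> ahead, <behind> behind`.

Reachable from e8bbc2f: {4dc30f3, e8bbc2f}.
Reachable from 9ac4343: {4dc30f3, 57b3716, 9ac4343}.
Only in e8bbc2f's history (ahead): {e8bbc2f} — 1.
Only in 9ac4343's history (behind): {57b3716, 9ac4343} — 2.

1 ahead, 2 behind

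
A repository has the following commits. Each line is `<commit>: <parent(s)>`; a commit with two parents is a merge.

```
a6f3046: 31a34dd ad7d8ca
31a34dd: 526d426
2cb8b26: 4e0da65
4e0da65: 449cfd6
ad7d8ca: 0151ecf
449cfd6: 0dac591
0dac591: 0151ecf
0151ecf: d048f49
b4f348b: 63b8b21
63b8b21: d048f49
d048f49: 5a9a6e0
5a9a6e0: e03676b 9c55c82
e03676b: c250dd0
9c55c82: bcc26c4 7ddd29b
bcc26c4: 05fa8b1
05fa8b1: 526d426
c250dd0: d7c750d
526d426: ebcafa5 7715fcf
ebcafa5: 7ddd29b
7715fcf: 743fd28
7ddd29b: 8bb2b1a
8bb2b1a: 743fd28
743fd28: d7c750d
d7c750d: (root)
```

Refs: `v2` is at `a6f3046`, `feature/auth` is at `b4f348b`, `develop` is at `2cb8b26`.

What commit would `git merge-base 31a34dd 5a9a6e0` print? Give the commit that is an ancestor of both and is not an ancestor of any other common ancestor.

Ancestors of 31a34dd: {31a34dd, 526d426, 743fd28, 7715fcf, 7ddd29b, 8bb2b1a, d7c750d, ebcafa5}.
Ancestors of 5a9a6e0: {05fa8b1, 526d426, 5a9a6e0, 743fd28, 7715fcf, 7ddd29b, 8bb2b1a, 9c55c82, bcc26c4, c250dd0, d7c750d, e03676b, ebcafa5}.
Common ancestors: {526d426, 743fd28, 7715fcf, 7ddd29b, 8bb2b1a, d7c750d, ebcafa5}.
Among these, 526d426 is not an ancestor of any other common ancestor — it is the merge base.

526d426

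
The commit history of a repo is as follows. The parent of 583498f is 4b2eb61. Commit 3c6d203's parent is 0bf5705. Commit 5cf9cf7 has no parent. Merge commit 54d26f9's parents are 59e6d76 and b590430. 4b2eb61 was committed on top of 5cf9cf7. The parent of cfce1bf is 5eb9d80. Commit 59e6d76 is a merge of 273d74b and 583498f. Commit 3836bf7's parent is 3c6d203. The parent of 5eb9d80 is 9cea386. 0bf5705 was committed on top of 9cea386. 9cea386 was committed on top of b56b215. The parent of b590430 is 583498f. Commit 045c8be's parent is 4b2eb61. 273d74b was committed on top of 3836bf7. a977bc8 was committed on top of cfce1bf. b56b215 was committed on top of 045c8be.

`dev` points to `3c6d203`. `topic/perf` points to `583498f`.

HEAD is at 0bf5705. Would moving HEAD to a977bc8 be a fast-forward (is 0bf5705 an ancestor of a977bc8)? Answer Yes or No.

A fast-forward from 0bf5705 to a977bc8 is possible iff 0bf5705 is an ancestor of a977bc8.
Ancestors of a977bc8: {045c8be, 4b2eb61, 5cf9cf7, 5eb9d80, 9cea386, a977bc8, b56b215, cfce1bf}.
0bf5705 is not among them, so fast-forward is not possible.

No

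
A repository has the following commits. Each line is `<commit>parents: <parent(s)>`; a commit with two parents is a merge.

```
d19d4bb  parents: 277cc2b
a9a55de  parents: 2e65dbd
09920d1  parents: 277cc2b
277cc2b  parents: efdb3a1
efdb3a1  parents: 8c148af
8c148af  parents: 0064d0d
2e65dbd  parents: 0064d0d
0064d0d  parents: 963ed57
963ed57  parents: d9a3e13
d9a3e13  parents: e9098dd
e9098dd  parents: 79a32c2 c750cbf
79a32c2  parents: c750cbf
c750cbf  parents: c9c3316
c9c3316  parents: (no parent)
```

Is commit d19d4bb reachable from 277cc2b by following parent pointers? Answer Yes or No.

Ancestors of 277cc2b: {0064d0d, 277cc2b, 79a32c2, 8c148af, 963ed57, c750cbf, c9c3316, d9a3e13, e9098dd, efdb3a1}.
d19d4bb is not in that set, so it is not an ancestor of 277cc2b.

No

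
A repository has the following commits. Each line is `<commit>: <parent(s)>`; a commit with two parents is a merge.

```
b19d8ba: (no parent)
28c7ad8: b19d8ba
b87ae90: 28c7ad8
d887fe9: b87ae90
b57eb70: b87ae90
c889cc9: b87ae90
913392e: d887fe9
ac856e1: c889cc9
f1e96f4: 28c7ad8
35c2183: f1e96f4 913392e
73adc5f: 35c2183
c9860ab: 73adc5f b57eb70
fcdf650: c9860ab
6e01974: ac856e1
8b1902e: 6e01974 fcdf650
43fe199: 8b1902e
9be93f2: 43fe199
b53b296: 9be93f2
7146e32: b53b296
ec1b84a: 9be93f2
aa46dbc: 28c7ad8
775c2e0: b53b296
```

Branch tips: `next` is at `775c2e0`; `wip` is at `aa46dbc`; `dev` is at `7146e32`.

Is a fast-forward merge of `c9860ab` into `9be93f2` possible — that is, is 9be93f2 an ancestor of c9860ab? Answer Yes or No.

No

A fast-forward from 9be93f2 to c9860ab is possible iff 9be93f2 is an ancestor of c9860ab.
Ancestors of c9860ab: {28c7ad8, 35c2183, 73adc5f, 913392e, b19d8ba, b57eb70, b87ae90, c9860ab, d887fe9, f1e96f4}.
9be93f2 is not among them, so fast-forward is not possible.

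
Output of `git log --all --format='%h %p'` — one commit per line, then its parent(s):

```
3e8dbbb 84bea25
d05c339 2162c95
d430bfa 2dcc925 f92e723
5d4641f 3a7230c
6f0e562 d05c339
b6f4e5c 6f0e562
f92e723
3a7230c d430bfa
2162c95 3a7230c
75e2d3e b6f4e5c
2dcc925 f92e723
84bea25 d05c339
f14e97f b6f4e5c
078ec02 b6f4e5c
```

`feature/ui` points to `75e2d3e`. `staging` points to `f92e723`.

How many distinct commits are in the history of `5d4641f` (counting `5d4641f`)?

5

Walking parent pointers from 5d4641f: reachable set = {2dcc925, 3a7230c, 5d4641f, d430bfa, f92e723}.
That is 5 commits.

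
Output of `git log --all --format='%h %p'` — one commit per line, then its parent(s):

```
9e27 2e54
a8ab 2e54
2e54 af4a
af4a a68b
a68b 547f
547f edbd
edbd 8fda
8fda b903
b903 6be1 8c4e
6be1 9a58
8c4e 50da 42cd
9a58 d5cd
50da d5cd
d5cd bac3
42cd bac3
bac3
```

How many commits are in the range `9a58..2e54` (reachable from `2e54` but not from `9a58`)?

11

Reachable from 2e54: {2e54, 42cd, 50da, 547f, 6be1, 8c4e, 8fda, 9a58, a68b, af4a, b903, bac3, d5cd, edbd}.
Reachable from 9a58: {9a58, bac3, d5cd}.
In 2e54's history but not 9a58's: {2e54, 42cd, 50da, 547f, 6be1, 8c4e, 8fda, a68b, af4a, b903, edbd} — 11 commits.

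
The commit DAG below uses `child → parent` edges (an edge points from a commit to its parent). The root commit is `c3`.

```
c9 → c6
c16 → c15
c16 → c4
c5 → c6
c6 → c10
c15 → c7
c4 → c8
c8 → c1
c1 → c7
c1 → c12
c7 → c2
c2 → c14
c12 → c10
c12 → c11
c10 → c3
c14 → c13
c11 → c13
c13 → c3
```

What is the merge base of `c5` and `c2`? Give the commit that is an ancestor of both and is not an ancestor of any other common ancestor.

Ancestors of c5: {c10, c3, c5, c6}.
Ancestors of c2: {c13, c14, c2, c3}.
Common ancestors: {c3}.
The only common ancestor is c3, so it is the merge base.

c3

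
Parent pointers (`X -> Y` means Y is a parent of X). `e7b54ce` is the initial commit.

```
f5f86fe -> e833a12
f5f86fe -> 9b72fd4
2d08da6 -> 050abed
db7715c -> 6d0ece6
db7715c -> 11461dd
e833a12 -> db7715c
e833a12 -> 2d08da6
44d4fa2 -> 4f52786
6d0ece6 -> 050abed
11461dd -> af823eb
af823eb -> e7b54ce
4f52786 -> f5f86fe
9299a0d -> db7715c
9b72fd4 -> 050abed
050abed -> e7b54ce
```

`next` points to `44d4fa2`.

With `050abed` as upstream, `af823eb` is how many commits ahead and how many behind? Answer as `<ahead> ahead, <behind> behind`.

Reachable from af823eb: {af823eb, e7b54ce}.
Reachable from 050abed: {050abed, e7b54ce}.
Only in af823eb's history (ahead): {af823eb} — 1.
Only in 050abed's history (behind): {050abed} — 1.

1 ahead, 1 behind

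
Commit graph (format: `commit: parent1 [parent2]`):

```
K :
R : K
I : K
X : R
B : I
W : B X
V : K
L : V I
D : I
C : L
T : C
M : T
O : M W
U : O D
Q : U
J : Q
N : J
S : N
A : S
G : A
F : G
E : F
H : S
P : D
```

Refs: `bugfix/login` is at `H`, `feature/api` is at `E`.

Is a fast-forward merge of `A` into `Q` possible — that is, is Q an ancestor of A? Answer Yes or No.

A fast-forward from Q to A is possible iff Q is an ancestor of A.
Ancestors of A: {A, B, C, D, I, J, K, L, M, N, O, Q, R, S, T, U, V, W, X}.
Q is among them, so fast-forward is possible.

Yes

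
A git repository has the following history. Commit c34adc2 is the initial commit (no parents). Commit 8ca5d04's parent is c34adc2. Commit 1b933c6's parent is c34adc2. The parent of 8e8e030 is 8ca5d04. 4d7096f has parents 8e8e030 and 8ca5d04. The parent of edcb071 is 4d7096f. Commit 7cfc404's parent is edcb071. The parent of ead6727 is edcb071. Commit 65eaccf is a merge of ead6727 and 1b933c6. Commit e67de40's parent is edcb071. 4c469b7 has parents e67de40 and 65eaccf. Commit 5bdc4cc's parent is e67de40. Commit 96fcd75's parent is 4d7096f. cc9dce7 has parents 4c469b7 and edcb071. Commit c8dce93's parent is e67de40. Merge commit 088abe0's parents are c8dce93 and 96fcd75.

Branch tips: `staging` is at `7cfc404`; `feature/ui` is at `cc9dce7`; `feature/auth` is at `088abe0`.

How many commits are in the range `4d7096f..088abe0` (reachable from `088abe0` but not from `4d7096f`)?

5

Reachable from 088abe0: {088abe0, 4d7096f, 8ca5d04, 8e8e030, 96fcd75, c34adc2, c8dce93, e67de40, edcb071}.
Reachable from 4d7096f: {4d7096f, 8ca5d04, 8e8e030, c34adc2}.
In 088abe0's history but not 4d7096f's: {088abe0, 96fcd75, c8dce93, e67de40, edcb071} — 5 commits.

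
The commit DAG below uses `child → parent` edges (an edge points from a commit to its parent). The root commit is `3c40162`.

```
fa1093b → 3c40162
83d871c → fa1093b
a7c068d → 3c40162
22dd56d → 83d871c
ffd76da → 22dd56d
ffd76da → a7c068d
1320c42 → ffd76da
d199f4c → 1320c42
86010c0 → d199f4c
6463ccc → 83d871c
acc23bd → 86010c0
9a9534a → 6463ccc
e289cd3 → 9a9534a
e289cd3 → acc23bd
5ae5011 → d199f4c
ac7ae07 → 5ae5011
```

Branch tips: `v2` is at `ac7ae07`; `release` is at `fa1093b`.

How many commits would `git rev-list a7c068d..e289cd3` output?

Reachable from e289cd3: {1320c42, 22dd56d, 3c40162, 6463ccc, 83d871c, 86010c0, 9a9534a, a7c068d, acc23bd, d199f4c, e289cd3, fa1093b, ffd76da}.
Reachable from a7c068d: {3c40162, a7c068d}.
In e289cd3's history but not a7c068d's: {1320c42, 22dd56d, 6463ccc, 83d871c, 86010c0, 9a9534a, acc23bd, d199f4c, e289cd3, fa1093b, ffd76da} — 11 commits.

11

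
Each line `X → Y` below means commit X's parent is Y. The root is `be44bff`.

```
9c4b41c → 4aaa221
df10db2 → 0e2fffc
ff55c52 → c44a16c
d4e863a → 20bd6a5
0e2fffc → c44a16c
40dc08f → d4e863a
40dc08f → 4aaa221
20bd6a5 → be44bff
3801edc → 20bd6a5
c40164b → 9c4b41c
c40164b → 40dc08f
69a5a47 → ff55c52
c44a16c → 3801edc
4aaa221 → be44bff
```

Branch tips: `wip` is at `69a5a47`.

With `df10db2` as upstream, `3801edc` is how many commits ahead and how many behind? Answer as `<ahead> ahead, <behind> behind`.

Reachable from 3801edc: {20bd6a5, 3801edc, be44bff}.
Reachable from df10db2: {0e2fffc, 20bd6a5, 3801edc, be44bff, c44a16c, df10db2}.
Only in 3801edc's history (ahead): {} — 0.
Only in df10db2's history (behind): {0e2fffc, c44a16c, df10db2} — 3.

0 ahead, 3 behind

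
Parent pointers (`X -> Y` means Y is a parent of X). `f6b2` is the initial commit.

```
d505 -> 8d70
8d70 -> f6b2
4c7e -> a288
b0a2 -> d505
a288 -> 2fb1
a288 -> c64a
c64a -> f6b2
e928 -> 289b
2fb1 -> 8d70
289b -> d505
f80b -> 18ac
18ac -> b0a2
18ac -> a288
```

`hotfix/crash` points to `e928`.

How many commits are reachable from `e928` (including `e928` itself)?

5

Walking parent pointers from e928: reachable set = {289b, 8d70, d505, e928, f6b2}.
That is 5 commits.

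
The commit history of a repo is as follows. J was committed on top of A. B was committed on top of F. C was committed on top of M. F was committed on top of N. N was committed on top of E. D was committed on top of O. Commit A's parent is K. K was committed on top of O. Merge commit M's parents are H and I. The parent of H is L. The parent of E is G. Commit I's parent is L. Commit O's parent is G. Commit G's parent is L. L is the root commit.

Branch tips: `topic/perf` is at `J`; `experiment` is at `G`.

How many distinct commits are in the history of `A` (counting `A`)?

Walking parent pointers from A: reachable set = {A, G, K, L, O}.
That is 5 commits.

5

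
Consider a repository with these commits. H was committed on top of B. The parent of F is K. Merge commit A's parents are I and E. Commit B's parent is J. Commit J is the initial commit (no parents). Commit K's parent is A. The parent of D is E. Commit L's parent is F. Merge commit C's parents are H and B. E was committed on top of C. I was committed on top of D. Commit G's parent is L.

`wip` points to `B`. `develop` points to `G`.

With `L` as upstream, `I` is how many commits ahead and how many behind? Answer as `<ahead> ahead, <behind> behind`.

Reachable from I: {B, C, D, E, H, I, J}.
Reachable from L: {A, B, C, D, E, F, H, I, J, K, L}.
Only in I's history (ahead): {} — 0.
Only in L's history (behind): {A, F, K, L} — 4.

0 ahead, 4 behind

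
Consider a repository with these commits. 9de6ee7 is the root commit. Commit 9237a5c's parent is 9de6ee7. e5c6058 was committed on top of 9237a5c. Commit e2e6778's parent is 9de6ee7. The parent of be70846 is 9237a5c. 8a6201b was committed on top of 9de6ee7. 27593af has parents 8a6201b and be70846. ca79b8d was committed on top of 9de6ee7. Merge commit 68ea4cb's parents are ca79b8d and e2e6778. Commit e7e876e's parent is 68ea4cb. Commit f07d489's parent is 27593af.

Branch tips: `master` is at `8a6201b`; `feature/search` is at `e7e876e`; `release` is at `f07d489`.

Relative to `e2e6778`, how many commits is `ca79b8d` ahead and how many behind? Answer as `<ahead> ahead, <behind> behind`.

Reachable from ca79b8d: {9de6ee7, ca79b8d}.
Reachable from e2e6778: {9de6ee7, e2e6778}.
Only in ca79b8d's history (ahead): {ca79b8d} — 1.
Only in e2e6778's history (behind): {e2e6778} — 1.

1 ahead, 1 behind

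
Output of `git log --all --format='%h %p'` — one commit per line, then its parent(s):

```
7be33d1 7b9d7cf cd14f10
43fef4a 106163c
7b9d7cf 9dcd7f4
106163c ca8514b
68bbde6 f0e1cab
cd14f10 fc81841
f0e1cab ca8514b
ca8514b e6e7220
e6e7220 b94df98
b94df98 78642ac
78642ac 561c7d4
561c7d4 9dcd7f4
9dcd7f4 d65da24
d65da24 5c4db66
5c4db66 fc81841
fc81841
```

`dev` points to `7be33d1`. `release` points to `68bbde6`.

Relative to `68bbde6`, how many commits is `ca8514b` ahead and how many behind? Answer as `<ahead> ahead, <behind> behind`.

0 ahead, 2 behind

Reachable from ca8514b: {561c7d4, 5c4db66, 78642ac, 9dcd7f4, b94df98, ca8514b, d65da24, e6e7220, fc81841}.
Reachable from 68bbde6: {561c7d4, 5c4db66, 68bbde6, 78642ac, 9dcd7f4, b94df98, ca8514b, d65da24, e6e7220, f0e1cab, fc81841}.
Only in ca8514b's history (ahead): {} — 0.
Only in 68bbde6's history (behind): {68bbde6, f0e1cab} — 2.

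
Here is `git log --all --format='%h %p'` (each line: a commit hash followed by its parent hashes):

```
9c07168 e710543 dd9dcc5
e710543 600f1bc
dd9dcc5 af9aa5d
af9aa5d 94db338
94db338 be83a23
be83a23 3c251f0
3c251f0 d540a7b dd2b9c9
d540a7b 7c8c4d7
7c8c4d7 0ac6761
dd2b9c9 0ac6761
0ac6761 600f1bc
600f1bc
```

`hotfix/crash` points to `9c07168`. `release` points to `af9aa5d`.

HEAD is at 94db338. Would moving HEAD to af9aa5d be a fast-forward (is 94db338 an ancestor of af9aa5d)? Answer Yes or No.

A fast-forward from 94db338 to af9aa5d is possible iff 94db338 is an ancestor of af9aa5d.
Ancestors of af9aa5d: {0ac6761, 3c251f0, 600f1bc, 7c8c4d7, 94db338, af9aa5d, be83a23, d540a7b, dd2b9c9}.
94db338 is among them, so fast-forward is possible.

Yes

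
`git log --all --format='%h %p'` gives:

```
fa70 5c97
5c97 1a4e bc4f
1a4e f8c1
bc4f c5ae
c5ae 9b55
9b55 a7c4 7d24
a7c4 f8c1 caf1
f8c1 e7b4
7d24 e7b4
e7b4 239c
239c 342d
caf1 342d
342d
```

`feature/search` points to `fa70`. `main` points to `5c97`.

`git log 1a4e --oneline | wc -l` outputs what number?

5

Walking parent pointers from 1a4e: reachable set = {1a4e, 239c, 342d, e7b4, f8c1}.
That is 5 commits.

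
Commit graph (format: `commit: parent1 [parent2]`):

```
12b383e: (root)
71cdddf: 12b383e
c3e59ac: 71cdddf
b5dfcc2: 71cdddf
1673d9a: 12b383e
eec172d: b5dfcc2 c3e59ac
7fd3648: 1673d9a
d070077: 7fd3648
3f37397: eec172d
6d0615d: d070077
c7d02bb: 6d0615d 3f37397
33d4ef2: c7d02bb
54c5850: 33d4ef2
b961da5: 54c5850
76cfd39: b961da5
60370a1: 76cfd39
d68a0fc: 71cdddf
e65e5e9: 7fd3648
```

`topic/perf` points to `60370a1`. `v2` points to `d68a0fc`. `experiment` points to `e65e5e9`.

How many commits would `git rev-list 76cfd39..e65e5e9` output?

Reachable from e65e5e9: {12b383e, 1673d9a, 7fd3648, e65e5e9}.
Reachable from 76cfd39: {12b383e, 1673d9a, 33d4ef2, 3f37397, 54c5850, 6d0615d, 71cdddf, 76cfd39, 7fd3648, b5dfcc2, b961da5, c3e59ac, c7d02bb, d070077, eec172d}.
In e65e5e9's history but not 76cfd39's: {e65e5e9} — 1 commit.

1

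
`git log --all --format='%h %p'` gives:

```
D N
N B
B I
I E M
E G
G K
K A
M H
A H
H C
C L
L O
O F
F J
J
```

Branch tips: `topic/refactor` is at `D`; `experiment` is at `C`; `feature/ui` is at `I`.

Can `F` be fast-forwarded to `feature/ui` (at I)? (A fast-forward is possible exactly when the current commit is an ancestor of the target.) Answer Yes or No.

A fast-forward from F to I is possible iff F is an ancestor of I.
Ancestors of I: {A, C, E, F, G, H, I, J, K, L, M, O}.
F is among them, so fast-forward is possible.

Yes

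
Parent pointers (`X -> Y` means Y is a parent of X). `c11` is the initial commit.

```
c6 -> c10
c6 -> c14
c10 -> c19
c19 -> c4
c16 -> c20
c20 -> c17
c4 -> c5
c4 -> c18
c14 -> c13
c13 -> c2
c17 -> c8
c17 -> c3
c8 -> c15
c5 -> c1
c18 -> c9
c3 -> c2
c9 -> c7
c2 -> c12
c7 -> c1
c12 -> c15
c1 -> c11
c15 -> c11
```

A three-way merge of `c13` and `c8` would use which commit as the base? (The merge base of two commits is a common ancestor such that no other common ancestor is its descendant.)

Ancestors of c13: {c11, c12, c13, c15, c2}.
Ancestors of c8: {c11, c15, c8}.
Common ancestors: {c11, c15}.
Among these, c15 is not an ancestor of any other common ancestor — it is the merge base.

c15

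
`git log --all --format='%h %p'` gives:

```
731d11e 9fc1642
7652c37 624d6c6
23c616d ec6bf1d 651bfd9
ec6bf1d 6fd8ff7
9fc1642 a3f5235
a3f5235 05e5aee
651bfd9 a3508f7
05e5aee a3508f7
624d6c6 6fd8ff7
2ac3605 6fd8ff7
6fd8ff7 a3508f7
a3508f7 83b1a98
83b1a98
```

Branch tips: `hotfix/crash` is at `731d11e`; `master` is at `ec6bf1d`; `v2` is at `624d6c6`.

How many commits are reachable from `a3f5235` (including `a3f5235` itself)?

Walking parent pointers from a3f5235: reachable set = {05e5aee, 83b1a98, a3508f7, a3f5235}.
That is 4 commits.

4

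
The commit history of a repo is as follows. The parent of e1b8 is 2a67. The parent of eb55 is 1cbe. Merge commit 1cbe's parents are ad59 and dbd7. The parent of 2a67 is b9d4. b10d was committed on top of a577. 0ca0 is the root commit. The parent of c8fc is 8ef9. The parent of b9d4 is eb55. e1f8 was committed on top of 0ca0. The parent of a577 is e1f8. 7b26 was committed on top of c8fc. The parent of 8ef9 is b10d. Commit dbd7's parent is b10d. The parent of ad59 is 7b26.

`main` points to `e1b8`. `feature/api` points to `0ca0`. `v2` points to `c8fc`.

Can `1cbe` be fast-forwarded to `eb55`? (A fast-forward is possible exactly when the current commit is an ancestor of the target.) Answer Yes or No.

A fast-forward from 1cbe to eb55 is possible iff 1cbe is an ancestor of eb55.
Ancestors of eb55: {0ca0, 1cbe, 7b26, 8ef9, a577, ad59, b10d, c8fc, dbd7, e1f8, eb55}.
1cbe is among them, so fast-forward is possible.

Yes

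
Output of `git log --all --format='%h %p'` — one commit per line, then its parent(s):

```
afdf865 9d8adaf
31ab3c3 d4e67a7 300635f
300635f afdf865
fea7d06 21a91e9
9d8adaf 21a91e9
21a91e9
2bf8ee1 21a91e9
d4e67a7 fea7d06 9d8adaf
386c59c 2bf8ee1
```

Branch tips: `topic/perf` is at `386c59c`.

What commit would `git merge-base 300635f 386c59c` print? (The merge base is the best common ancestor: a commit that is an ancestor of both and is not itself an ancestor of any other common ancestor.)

Ancestors of 300635f: {21a91e9, 300635f, 9d8adaf, afdf865}.
Ancestors of 386c59c: {21a91e9, 2bf8ee1, 386c59c}.
Common ancestors: {21a91e9}.
The only common ancestor is 21a91e9, so it is the merge base.

21a91e9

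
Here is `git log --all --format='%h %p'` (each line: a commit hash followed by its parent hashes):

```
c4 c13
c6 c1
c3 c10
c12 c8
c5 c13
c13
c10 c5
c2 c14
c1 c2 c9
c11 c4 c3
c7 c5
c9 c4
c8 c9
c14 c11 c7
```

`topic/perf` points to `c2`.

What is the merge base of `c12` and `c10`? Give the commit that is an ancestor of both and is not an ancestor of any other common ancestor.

Ancestors of c12: {c12, c13, c4, c8, c9}.
Ancestors of c10: {c10, c13, c5}.
Common ancestors: {c13}.
The only common ancestor is c13, so it is the merge base.

c13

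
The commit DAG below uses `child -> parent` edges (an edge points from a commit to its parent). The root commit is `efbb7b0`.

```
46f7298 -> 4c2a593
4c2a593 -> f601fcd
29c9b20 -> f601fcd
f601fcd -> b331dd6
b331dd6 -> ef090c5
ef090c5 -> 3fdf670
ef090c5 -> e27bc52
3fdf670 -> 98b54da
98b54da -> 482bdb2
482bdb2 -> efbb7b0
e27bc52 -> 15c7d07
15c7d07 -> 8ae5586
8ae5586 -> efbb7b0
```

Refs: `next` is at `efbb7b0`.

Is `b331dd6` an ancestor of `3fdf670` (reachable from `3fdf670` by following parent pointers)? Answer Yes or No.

Ancestors of 3fdf670: {3fdf670, 482bdb2, 98b54da, efbb7b0}.
b331dd6 is not in that set, so it is not an ancestor of 3fdf670.

No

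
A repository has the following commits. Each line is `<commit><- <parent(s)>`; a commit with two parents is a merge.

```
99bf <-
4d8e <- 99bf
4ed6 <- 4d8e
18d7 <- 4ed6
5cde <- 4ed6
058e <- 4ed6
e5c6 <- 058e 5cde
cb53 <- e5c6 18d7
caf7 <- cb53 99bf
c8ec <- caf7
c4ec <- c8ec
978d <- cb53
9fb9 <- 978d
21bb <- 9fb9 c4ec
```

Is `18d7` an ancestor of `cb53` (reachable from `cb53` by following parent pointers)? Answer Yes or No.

Yes

Ancestors of cb53 (commits reachable by following parents): {058e, 18d7, 4d8e, 4ed6, 5cde, 99bf, cb53, e5c6}.
18d7 is in that set, so it is an ancestor of cb53.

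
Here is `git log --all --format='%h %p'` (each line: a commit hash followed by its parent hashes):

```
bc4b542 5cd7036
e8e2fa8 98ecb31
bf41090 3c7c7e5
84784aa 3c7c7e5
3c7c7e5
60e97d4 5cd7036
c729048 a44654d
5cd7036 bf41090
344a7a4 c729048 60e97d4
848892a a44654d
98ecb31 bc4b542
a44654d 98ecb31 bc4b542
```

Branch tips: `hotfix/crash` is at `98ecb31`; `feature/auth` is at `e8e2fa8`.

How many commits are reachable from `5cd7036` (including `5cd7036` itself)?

3

Walking parent pointers from 5cd7036: reachable set = {3c7c7e5, 5cd7036, bf41090}.
That is 3 commits.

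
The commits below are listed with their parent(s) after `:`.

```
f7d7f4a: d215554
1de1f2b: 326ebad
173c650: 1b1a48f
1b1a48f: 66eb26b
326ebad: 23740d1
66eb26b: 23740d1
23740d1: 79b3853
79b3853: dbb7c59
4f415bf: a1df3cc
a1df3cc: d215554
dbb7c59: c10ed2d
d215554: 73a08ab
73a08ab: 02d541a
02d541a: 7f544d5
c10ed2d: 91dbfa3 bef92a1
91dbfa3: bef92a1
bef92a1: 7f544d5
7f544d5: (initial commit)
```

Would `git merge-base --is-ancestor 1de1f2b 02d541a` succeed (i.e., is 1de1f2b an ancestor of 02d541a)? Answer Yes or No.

Ancestors of 02d541a: {02d541a, 7f544d5}.
1de1f2b is not in that set, so it is not an ancestor of 02d541a.

No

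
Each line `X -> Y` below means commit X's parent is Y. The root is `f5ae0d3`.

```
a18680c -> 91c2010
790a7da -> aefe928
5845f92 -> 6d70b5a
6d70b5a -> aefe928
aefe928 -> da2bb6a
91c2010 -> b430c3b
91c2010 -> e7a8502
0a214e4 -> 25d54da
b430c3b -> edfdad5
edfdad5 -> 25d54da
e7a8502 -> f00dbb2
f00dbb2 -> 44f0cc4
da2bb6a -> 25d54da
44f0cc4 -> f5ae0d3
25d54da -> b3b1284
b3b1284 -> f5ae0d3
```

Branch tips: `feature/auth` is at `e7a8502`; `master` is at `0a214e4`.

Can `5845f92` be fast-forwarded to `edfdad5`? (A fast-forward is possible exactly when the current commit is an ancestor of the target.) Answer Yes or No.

No

A fast-forward from 5845f92 to edfdad5 is possible iff 5845f92 is an ancestor of edfdad5.
Ancestors of edfdad5: {25d54da, b3b1284, edfdad5, f5ae0d3}.
5845f92 is not among them, so fast-forward is not possible.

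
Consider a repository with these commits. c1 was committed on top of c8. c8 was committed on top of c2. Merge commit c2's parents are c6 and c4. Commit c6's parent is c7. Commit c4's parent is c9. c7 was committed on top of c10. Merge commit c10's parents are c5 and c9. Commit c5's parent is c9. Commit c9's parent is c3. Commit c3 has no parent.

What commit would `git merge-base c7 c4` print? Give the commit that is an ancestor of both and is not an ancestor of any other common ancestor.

c9

Ancestors of c7: {c10, c3, c5, c7, c9}.
Ancestors of c4: {c3, c4, c9}.
Common ancestors: {c3, c9}.
Among these, c9 is not an ancestor of any other common ancestor — it is the merge base.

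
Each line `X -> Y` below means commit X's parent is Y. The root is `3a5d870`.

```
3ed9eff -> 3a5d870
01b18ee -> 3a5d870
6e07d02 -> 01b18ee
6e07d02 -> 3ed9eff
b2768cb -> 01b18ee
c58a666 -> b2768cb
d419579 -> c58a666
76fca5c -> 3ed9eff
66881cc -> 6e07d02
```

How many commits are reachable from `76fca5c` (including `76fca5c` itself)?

3

Walking parent pointers from 76fca5c: reachable set = {3a5d870, 3ed9eff, 76fca5c}.
That is 3 commits.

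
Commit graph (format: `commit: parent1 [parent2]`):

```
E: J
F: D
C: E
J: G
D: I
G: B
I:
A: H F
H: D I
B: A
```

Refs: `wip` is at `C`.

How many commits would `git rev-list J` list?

Walking parent pointers from J: reachable set = {A, B, D, F, G, H, I, J}.
That is 8 commits.

8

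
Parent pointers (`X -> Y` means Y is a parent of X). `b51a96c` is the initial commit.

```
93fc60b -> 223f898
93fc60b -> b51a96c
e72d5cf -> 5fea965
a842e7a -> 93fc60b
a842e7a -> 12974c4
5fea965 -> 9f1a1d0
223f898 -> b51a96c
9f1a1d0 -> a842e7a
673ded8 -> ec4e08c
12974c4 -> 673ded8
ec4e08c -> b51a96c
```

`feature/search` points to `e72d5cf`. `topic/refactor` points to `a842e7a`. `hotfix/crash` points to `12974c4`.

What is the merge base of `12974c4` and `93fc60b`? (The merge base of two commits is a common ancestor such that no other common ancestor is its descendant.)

b51a96c

Ancestors of 12974c4: {12974c4, 673ded8, b51a96c, ec4e08c}.
Ancestors of 93fc60b: {223f898, 93fc60b, b51a96c}.
Common ancestors: {b51a96c}.
The only common ancestor is b51a96c, so it is the merge base.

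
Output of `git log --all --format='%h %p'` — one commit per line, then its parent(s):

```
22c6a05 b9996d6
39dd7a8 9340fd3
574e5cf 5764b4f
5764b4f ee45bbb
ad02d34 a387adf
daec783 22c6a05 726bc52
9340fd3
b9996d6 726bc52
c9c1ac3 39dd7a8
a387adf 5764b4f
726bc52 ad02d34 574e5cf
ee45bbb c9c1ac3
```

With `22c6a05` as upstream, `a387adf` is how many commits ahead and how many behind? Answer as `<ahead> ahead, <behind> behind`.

Reachable from a387adf: {39dd7a8, 5764b4f, 9340fd3, a387adf, c9c1ac3, ee45bbb}.
Reachable from 22c6a05: {22c6a05, 39dd7a8, 574e5cf, 5764b4f, 726bc52, 9340fd3, a387adf, ad02d34, b9996d6, c9c1ac3, ee45bbb}.
Only in a387adf's history (ahead): {} — 0.
Only in 22c6a05's history (behind): {22c6a05, 574e5cf, 726bc52, ad02d34, b9996d6} — 5.

0 ahead, 5 behind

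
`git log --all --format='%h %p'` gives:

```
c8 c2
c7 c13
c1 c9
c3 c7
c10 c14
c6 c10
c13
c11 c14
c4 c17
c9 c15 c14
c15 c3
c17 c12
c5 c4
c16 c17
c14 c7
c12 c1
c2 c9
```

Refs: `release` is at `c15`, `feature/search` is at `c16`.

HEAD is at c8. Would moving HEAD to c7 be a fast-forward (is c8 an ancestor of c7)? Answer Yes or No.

A fast-forward from c8 to c7 is possible iff c8 is an ancestor of c7.
Ancestors of c7: {c13, c7}.
c8 is not among them, so fast-forward is not possible.

No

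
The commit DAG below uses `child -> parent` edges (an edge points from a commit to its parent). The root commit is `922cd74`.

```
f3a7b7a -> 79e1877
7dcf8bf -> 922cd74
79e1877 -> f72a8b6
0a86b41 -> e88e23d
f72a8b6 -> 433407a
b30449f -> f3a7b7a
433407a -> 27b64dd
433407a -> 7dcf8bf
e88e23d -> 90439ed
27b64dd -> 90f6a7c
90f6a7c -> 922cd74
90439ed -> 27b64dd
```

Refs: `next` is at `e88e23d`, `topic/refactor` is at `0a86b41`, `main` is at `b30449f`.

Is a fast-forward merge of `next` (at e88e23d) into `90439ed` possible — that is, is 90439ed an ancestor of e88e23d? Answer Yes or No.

Yes

A fast-forward from 90439ed to e88e23d is possible iff 90439ed is an ancestor of e88e23d.
Ancestors of e88e23d: {27b64dd, 90439ed, 90f6a7c, 922cd74, e88e23d}.
90439ed is among them, so fast-forward is possible.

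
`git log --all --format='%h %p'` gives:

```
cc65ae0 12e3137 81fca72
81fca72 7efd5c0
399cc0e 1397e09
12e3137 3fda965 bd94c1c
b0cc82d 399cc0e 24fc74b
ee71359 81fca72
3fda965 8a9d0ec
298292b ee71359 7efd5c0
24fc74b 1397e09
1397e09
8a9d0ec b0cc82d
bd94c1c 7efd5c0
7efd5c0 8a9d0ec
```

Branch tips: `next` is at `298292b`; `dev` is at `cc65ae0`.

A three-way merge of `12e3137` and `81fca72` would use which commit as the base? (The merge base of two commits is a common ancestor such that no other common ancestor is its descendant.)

7efd5c0

Ancestors of 12e3137: {12e3137, 1397e09, 24fc74b, 399cc0e, 3fda965, 7efd5c0, 8a9d0ec, b0cc82d, bd94c1c}.
Ancestors of 81fca72: {1397e09, 24fc74b, 399cc0e, 7efd5c0, 81fca72, 8a9d0ec, b0cc82d}.
Common ancestors: {1397e09, 24fc74b, 399cc0e, 7efd5c0, 8a9d0ec, b0cc82d}.
Among these, 7efd5c0 is not an ancestor of any other common ancestor — it is the merge base.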